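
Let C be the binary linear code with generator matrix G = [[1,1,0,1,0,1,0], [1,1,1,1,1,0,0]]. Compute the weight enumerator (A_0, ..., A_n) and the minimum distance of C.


Weight distribution: A_0 = 1, A_3 = 1, A_4 = 1, A_5 = 1. Minimum distance d = 3.

Enumerate all 2^2 = 4 messages m ∈ F_2^2.
For each, compute codeword c = mG in F_2^7, then tally its weight.
  m = 00 → c = 0000000, weight = 0.
  m = 10 → c = 1101010, weight = 4.
  m = 01 → c = 1111100, weight = 5.
  m = 11 → c = 0010110, weight = 3.
Tally weights:
  weight 0: 1 codewords.
  weight 3: 1 codewords.
  weight 4: 1 codewords.
  weight 5: 1 codewords.
Minimum distance d = smallest w > 0 with A_w > 0 = 3.
Sanity: Σ A_w = 4 = 2^2 = 4 ✓.


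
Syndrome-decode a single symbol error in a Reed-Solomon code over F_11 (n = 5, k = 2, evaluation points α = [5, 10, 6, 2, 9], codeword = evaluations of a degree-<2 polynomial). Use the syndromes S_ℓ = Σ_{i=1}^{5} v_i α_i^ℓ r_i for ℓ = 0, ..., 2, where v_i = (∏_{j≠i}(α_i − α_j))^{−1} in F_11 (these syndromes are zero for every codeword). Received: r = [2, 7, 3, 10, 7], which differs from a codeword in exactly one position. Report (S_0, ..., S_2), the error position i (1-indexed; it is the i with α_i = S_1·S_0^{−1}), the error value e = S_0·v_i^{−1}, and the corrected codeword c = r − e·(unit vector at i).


S = (3, 5, 1), error at position 5, error magnitude e = 1, c = [2, 7, 3, 10, 6].

Step 1: column multipliers v_i = (∏_{j≠i}(α_i − α_j))^{−1} mod 11.
  i = 1 (α = 5): (5−10)(5−6)(5−2)(5−9) = (−5)·(−1)·3·(−4) = −60 ≡ 6, so v_1 = 6^{−1} = 2 (mod 11).
  i = 2 (α = 10): (10−5)(10−6)(10−2)(10−9) = 5·4·8·1 = 160 ≡ 6, so v_2 = 6^{−1} = 2 (mod 11).
  i = 3 (α = 6): (6−5)(6−10)(6−2)(6−9) = 1·(−4)·4·(−3) = 48 ≡ 4, so v_3 = 4^{−1} = 3 (mod 11).
  i = 4 (α = 2): (2−5)(2−10)(2−6)(2−9) = (−3)·(−8)·(−4)·(−7) = 672 ≡ 1, so v_4 = 1^{−1} = 1 (mod 11).
  i = 5 (α = 9): (9−5)(9−10)(9−6)(9−2) = 4·(−1)·3·7 = −84 ≡ 4, so v_5 = 4^{−1} = 3 (mod 11).
  v = [2, 2, 3, 1, 3].
Step 2: syndromes of r = [2, 7, 3, 10, 7] (all sums mod 11).
  S_0 = Σ v_i r_i = 2·2 + 2·7 + 3·3 + 1·10 + 3·7 = 58 ≡ 3.
  S_1 = Σ v_i α_i r_i = 2·5·2 + 2·10·7 + 3·6·3 + 1·2·10 + 3·9·7 = 423 ≡ 5.
  α_i^2 mod 11 = [3, 1, 3, 4, 4].
  S_2 = Σ v_i α_i^2 r_i = 2·3·2 + 2·1·7 + 3·3·3 + 1·4·10 + 3·4·7 = 177 ≡ 1.
  S = (3, 5, 1) ≠ 0, so r is not a codeword (an error is present).
Step 3: locate the error. For a single error e at position i, S_ℓ = v_i·e·α_i^ℓ, so α_err = S_1/S_0.
  S_0^{−1} = 3^{−1} = 4 (mod 11), so α_err = 5·4 = 20 ≡ 9 = α_5. Error position i = 5.
  Consistency check: S_2/S_1 = 1·9 = 9 ≡ 9 = α_err ✓ (single-error assumption holds).
Step 4: error magnitude e = S_0/v_5 = S_0·∏_{j≠5}(α_5 − α_j) = 3·4 = 12 ≡ 1 (mod 11).
Step 5: correct position 5: c_5 = r_5 − e = 7 − 1 ≡ 6 (mod 11). Hence c = [2, 7, 3, 10, 6].
  Check: interpolating c through the α_i gives m(x) = 8 + 1·x (degree < 2) with m(α_i) = c_i for every i, so c is indeed a codeword.


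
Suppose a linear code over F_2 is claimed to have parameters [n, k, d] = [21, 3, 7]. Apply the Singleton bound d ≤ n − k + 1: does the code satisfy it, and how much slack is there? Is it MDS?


Singleton RHS = n − k + 1 = 19, slack = 12, bound satisfied, not MDS.

Singleton bound: d ≤ n − k + 1.
Here n = 21, k = 3, so n − k + 1 = 19.
Given d = 7, check d ≤ 19: YES.
Slack = (n − k + 1) − d = 12.
The code is NOT MDS (slack = 12 > 0).
Description: the claimed parameters are [21, 3, 7]_2; such a code would be non-MDS.


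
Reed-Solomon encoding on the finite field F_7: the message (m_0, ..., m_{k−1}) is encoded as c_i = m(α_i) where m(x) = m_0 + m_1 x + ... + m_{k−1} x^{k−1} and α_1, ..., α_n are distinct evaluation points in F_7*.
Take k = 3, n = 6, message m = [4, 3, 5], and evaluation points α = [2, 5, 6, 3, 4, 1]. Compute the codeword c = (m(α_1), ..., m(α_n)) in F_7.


c = [2, 4, 6, 2, 5, 5]

Message polynomial: m(x) = 4 + 3·x + 5·x^2 (mod 7).
For each evaluation point α_i, compute m(α_i) mod 7:
  α_1 = 2: Horner steps 5 → 6 → 2, so m(2) = 2.
  α_2 = 5: Horner steps 5 → 0 → 4, so m(5) = 4.
  α_3 = 6: Horner steps 5 → 5 → 6, so m(6) = 6.
  α_4 = 3: Horner steps 5 → 4 → 2, so m(3) = 2.
  α_5 = 4: Horner steps 5 → 2 → 5, so m(4) = 5.
  α_6 = 1: Horner steps 5 → 1 → 5, so m(1) = 5.
Codeword c = [2, 4, 6, 2, 5, 5] ∈ F_7^6.


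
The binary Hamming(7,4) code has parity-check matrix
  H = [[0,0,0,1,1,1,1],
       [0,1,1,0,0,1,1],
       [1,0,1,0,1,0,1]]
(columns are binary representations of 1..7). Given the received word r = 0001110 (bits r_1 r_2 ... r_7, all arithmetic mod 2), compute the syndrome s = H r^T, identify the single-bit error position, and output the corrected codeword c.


s = (1, 1, 1)^T, error position = 7, corrected codeword c = 0001111

Compute s = H r^T mod 2 one row at a time:
  s_1 = 1 + 1 + 1 + 0 = 3 ≡ 1 (mod 2).
  s_2 = 0 + 0 + 1 + 0 = 1 ≡ 1 (mod 2).
  s_3 = 0 + 0 + 1 + 0 = 1 ≡ 1 (mod 2).
s = (1, 1, 1)^T — this equals column 7 of H (binary 111), so error is at position 7.
Correct: flip bit 7 of r = 0001110 to get c = 0001111.


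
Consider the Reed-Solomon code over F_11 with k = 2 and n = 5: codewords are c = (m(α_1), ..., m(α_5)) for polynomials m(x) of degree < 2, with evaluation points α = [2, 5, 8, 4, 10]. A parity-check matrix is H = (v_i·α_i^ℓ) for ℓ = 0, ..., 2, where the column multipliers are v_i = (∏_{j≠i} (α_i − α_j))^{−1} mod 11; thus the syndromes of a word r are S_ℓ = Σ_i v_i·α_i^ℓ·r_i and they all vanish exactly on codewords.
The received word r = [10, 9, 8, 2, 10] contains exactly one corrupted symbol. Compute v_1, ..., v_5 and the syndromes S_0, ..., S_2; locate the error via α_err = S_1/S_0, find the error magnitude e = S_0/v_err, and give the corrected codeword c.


S = (3, 8, 3), error at position 5, error magnitude e = 10, c = [10, 9, 8, 2, 0].

Step 1: column multipliers v_i = (∏_{j≠i}(α_i − α_j))^{−1} mod 11.
  i = 1 (α = 2): (2−5)(2−8)(2−4)(2−10) = (−3)·(−6)·(−2)·(−8) = 288 ≡ 2, so v_1 = 2^{−1} = 6 (mod 11).
  i = 2 (α = 5): (5−2)(5−8)(5−4)(5−10) = 3·(−3)·1·(−5) = 45 ≡ 1, so v_2 = 1^{−1} = 1 (mod 11).
  i = 3 (α = 8): (8−2)(8−5)(8−4)(8−10) = 6·3·4·(−2) = −144 ≡ 10, so v_3 = 10^{−1} = 10 (mod 11).
  i = 4 (α = 4): (4−2)(4−5)(4−8)(4−10) = 2·(−1)·(−4)·(−6) = −48 ≡ 7, so v_4 = 7^{−1} = 8 (mod 11).
  i = 5 (α = 10): (10−2)(10−5)(10−8)(10−4) = 8·5·2·6 = 480 ≡ 7, so v_5 = 7^{−1} = 8 (mod 11).
  v = [6, 1, 10, 8, 8].
Step 2: syndromes of r = [10, 9, 8, 2, 10] (all sums mod 11).
  S_0 = Σ v_i r_i = 6·10 + 1·9 + 10·8 + 8·2 + 8·10 = 245 ≡ 3.
  S_1 = Σ v_i α_i r_i = 6·2·10 + 1·5·9 + 10·8·8 + 8·4·2 + 8·10·10 = 1669 ≡ 8.
  α_i^2 mod 11 = [4, 3, 9, 5, 1].
  S_2 = Σ v_i α_i^2 r_i = 6·4·10 + 1·3·9 + 10·9·8 + 8·5·2 + 8·1·10 = 1147 ≡ 3.
  S = (3, 8, 3) ≠ 0, so r is not a codeword (an error is present).
Step 3: locate the error. For a single error e at position i, S_ℓ = v_i·e·α_i^ℓ, so α_err = S_1/S_0.
  S_0^{−1} = 3^{−1} = 4 (mod 11), so α_err = 8·4 = 32 ≡ 10 = α_5. Error position i = 5.
  Consistency check: S_2/S_1 = 3·7 = 21 ≡ 10 = α_err ✓ (single-error assumption holds).
Step 4: error magnitude e = S_0/v_5 = S_0·∏_{j≠5}(α_5 − α_j) = 3·7 = 21 ≡ 10 (mod 11).
Step 5: correct position 5: c_5 = r_5 − e = 10 − 10 ≡ 0 (mod 11). Hence c = [10, 9, 8, 2, 0].
  Check: interpolating c through the α_i gives m(x) = 7 + 7·x (degree < 2) with m(α_i) = c_i for every i, so c is indeed a codeword.


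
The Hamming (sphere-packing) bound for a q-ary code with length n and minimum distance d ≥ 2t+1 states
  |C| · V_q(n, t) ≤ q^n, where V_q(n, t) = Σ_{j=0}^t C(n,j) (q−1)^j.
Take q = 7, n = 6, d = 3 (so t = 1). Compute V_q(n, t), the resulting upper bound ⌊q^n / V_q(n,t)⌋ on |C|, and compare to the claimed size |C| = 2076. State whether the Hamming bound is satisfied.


V_q(n, t) = 37, q^n = 117649, Hamming bound = 3179, |C| = 2076 ≤ bound (satisfied).

Step 1: Compute V_q(n, t) = Σ_{j=0}^1 C(n, j) (q−1)^j.
  j = 0: C(6,0)·(6)^0 = 1·1 = 1.
  j = 1: C(6,1)·(6)^1 = 6·6 = 36.
  V_q(n, t) = 1 + 36 = 37.
Step 2: q^n = 7^6 = 117649.
Step 3: Hamming bound ⌊q^n / V_q(n,t)⌋ = ⌊117649/37⌋ = 3179.
Step 4: Compare |C| = 2076 to 3179: satisfied.
The claimed |C| lies below the Hamming bound.


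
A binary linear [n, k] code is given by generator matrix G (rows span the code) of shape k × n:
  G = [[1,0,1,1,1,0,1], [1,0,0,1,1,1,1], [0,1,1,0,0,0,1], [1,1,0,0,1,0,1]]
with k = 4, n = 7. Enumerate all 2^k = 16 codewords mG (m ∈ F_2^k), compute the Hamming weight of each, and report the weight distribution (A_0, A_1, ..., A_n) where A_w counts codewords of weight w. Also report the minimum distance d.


Weight distribution: A_0 = 1, A_2 = 2, A_3 = 6, A_4 = 3, A_5 = 2, A_6 = 2. Minimum distance d = 2.

Enumerate all 2^4 = 16 messages m ∈ F_2^4.
For each, compute codeword c = mG in F_2^7, then tally its weight.
  m = 0000 → c = 0000000, weight = 0.
  m = 1000 → c = 1011101, weight = 5.
  m = 0100 → c = 1001111, weight = 5.
  m = 1100 → c = 0010010, weight = 2.
  m = 0010 → c = 0110001, weight = 3.
  m = 1010 → c = 1101100, weight = 4.
  m = 0110 → c = 1111110, weight = 6.
  m = 1110 → c = 0100011, weight = 3.
  m = 0001 → c = 1100101, weight = 4.
  m = 1001 → c = 0111000, weight = 3.
  m = 0101 → c = 0101010, weight = 3.
  m = 1101 → c = 1110111, weight = 6.
  m = 0011 → c = 1010100, weight = 3.
  m = 1011 → c = 0001001, weight = 2.
  m = 0111 → c = 0011011, weight = 4.
  m = 1111 → c = 1000110, weight = 3.
Tally weights:
  weight 0: 1 codewords.
  weight 2: 2 codewords.
  weight 3: 6 codewords.
  weight 4: 3 codewords.
  weight 5: 2 codewords.
  weight 6: 2 codewords.
Minimum distance d = smallest w > 0 with A_w > 0 = 2.
Sanity: Σ A_w = 16 = 2^4 = 16 ✓.


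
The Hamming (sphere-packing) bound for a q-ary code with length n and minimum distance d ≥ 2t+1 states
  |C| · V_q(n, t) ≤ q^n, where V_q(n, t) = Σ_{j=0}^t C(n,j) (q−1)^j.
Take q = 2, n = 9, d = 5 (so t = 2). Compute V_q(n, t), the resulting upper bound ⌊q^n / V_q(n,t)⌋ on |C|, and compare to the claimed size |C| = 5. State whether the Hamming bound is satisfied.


V_q(n, t) = 46, q^n = 512, Hamming bound = 11, |C| = 5 ≤ bound (satisfied).

Step 1: Compute V_q(n, t) = Σ_{j=0}^2 C(n, j) (q−1)^j.
  j = 0: C(9,0)·(1)^0 = 1·1 = 1.
  j = 1: C(9,1)·(1)^1 = 9·1 = 9.
  j = 2: C(9,2)·(1)^2 = 36·1 = 36.
  V_q(n, t) = 1 + 9 + 36 = 46.
Step 2: q^n = 2^9 = 512.
Step 3: Hamming bound ⌊q^n / V_q(n,t)⌋ = ⌊512/46⌋ = 11.
Step 4: Compare |C| = 5 to 11: satisfied.
The claimed |C| lies below the Hamming bound.


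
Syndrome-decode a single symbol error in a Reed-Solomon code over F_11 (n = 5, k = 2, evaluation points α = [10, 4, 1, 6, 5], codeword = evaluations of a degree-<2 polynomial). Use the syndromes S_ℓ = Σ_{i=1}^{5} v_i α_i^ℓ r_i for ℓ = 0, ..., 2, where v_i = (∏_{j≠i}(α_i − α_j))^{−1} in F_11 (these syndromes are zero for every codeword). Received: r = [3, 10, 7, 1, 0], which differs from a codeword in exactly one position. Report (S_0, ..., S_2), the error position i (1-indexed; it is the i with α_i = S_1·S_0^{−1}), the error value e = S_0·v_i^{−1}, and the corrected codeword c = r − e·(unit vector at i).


S = (10, 1, 10), error at position 1, error magnitude e = 9, c = [5, 10, 7, 1, 0].

Step 1: column multipliers v_i = (∏_{j≠i}(α_i − α_j))^{−1} mod 11.
  i = 1 (α = 10): (10−4)(10−1)(10−6)(10−5) = 6·9·4·5 = 1080 ≡ 2, so v_1 = 2^{−1} = 6 (mod 11).
  i = 2 (α = 4): (4−10)(4−1)(4−6)(4−5) = (−6)·3·(−2)·(−1) = −36 ≡ 8, so v_2 = 8^{−1} = 7 (mod 11).
  i = 3 (α = 1): (1−10)(1−4)(1−6)(1−5) = (−9)·(−3)·(−5)·(−4) = 540 ≡ 1, so v_3 = 1^{−1} = 1 (mod 11).
  i = 4 (α = 6): (6−10)(6−4)(6−1)(6−5) = (−4)·2·5·1 = −40 ≡ 4, so v_4 = 4^{−1} = 3 (mod 11).
  i = 5 (α = 5): (5−10)(5−4)(5−1)(5−6) = (−5)·1·4·(−1) = 20 ≡ 9, so v_5 = 9^{−1} = 5 (mod 11).
  v = [6, 7, 1, 3, 5].
Step 2: syndromes of r = [3, 10, 7, 1, 0] (all sums mod 11).
  S_0 = Σ v_i r_i = 6·3 + 7·10 + 1·7 + 3·1 + 5·0 = 98 ≡ 10.
  S_1 = Σ v_i α_i r_i = 6·10·3 + 7·4·10 + 1·1·7 + 3·6·1 + 5·5·0 = 485 ≡ 1.
  α_i^2 mod 11 = [1, 5, 1, 3, 3].
  S_2 = Σ v_i α_i^2 r_i = 6·1·3 + 7·5·10 + 1·1·7 + 3·3·1 + 5·3·0 = 384 ≡ 10.
  S = (10, 1, 10) ≠ 0, so r is not a codeword (an error is present).
Step 3: locate the error. For a single error e at position i, S_ℓ = v_i·e·α_i^ℓ, so α_err = S_1/S_0.
  S_0^{−1} = 10^{−1} = 10 (mod 11), so α_err = 1·10 = 10 ≡ 10 = α_1. Error position i = 1.
  Consistency check: S_2/S_1 = 10·1 = 10 ≡ 10 = α_err ✓ (single-error assumption holds).
Step 4: error magnitude e = S_0/v_1 = S_0·∏_{j≠1}(α_1 − α_j) = 10·2 = 20 ≡ 9 (mod 11).
Step 5: correct position 1: c_1 = r_1 − e = 3 − 9 ≡ 5 (mod 11). Hence c = [5, 10, 7, 1, 0].
  Check: interpolating c through the α_i gives m(x) = 6 + 1·x (degree < 2) with m(α_i) = c_i for every i, so c is indeed a codeword.


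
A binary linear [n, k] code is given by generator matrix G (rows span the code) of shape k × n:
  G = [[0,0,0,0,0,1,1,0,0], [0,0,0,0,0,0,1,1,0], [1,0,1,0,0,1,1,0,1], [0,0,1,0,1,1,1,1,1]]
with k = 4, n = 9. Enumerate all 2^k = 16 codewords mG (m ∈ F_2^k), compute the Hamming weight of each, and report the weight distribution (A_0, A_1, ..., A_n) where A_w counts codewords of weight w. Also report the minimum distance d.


Weight distribution: A_0 = 1, A_2 = 3, A_3 = 4, A_4 = 3, A_5 = 4, A_6 = 1. Minimum distance d = 2.

Enumerate all 2^4 = 16 messages m ∈ F_2^4.
For each, compute codeword c = mG in F_2^9, then tally its weight.
  m = 0000 → c = 000000000, weight = 0.
  m = 1000 → c = 000001100, weight = 2.
  m = 0100 → c = 000000110, weight = 2.
  m = 1100 → c = 000001010, weight = 2.
  m = 0010 → c = 101001101, weight = 5.
  m = 1010 → c = 101000001, weight = 3.
  m = 0110 → c = 101001011, weight = 5.
  m = 1110 → c = 101000111, weight = 5.
  m = 0001 → c = 001011111, weight = 6.
  m = 1001 → c = 001010011, weight = 4.
  m = 0101 → c = 001011001, weight = 4.
  m = 1101 → c = 001010101, weight = 4.
  m = 0011 → c = 100010010, weight = 3.
  m = 1011 → c = 100011110, weight = 5.
  m = 0111 → c = 100010100, weight = 3.
  m = 1111 → c = 100011000, weight = 3.
Tally weights:
  weight 0: 1 codewords.
  weight 2: 3 codewords.
  weight 3: 4 codewords.
  weight 4: 3 codewords.
  weight 5: 4 codewords.
  weight 6: 1 codewords.
Minimum distance d = smallest w > 0 with A_w > 0 = 2.
Sanity: Σ A_w = 16 = 2^4 = 16 ✓.


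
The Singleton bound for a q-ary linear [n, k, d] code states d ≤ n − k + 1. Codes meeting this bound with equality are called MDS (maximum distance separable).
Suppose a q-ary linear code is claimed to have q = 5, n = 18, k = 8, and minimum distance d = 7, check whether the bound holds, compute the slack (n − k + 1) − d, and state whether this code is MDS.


Singleton RHS = n − k + 1 = 11, slack = 4, bound satisfied, not MDS.

Singleton bound: d ≤ n − k + 1.
Here n = 18, k = 8, so n − k + 1 = 11.
Given d = 7, check d ≤ 11: YES.
Slack = (n − k + 1) − d = 4.
The code is NOT MDS (slack = 4 > 0).
Description: the claimed parameters are [18, 8, 7]_5; such a code would be non-MDS.


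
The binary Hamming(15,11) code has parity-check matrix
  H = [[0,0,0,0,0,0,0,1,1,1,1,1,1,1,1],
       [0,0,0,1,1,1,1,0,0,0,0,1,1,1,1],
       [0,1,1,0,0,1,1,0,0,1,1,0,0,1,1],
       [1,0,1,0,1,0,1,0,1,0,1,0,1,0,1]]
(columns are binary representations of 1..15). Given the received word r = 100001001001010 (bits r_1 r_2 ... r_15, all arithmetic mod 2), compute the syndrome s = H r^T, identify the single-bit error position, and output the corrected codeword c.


s = (1, 1, 0, 0)^T, error position = 12, corrected codeword c = 100001001000010

Compute s = H r^T mod 2 one row at a time:
  s_1 = 0 + 1 + 0 + 0 + 1 + 0 + 1 + 0 = 3 ≡ 1 (mod 2).
  s_2 = 0 + 0 + 1 + 0 + 1 + 0 + 1 + 0 = 3 ≡ 1 (mod 2).
  s_3 = 0 + 0 + 1 + 0 + 0 + 0 + 1 + 0 = 2 ≡ 0 (mod 2).
  s_4 = 1 + 0 + 0 + 0 + 1 + 0 + 0 + 0 = 2 ≡ 0 (mod 2).
s = (1, 1, 0, 0)^T — this equals column 12 of H (binary 1100), so error is at position 12.
Correct: flip bit 12 of r = 100001001001010 to get c = 100001001000010.


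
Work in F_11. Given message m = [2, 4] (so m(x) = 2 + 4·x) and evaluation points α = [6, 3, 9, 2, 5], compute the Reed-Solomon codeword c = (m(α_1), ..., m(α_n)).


c = [4, 3, 5, 10, 0]

Message polynomial: m(x) = 2 + 4·x (mod 11).
For each evaluation point α_i, compute m(α_i) mod 11:
  α_1 = 6: Horner steps 4 → 4, so m(6) = 4.
  α_2 = 3: Horner steps 4 → 3, so m(3) = 3.
  α_3 = 9: Horner steps 4 → 5, so m(9) = 5.
  α_4 = 2: Horner steps 4 → 10, so m(2) = 10.
  α_5 = 5: Horner steps 4 → 0, so m(5) = 0.
Codeword c = [4, 3, 5, 10, 0] ∈ F_11^5.


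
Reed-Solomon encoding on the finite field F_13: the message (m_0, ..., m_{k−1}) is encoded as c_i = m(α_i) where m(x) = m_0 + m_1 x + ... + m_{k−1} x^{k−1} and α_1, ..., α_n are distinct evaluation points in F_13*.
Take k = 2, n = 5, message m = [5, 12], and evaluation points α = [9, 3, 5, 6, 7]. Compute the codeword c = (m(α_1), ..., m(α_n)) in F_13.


c = [9, 2, 0, 12, 11]

Message polynomial: m(x) = 5 + 12·x (mod 13).
For each evaluation point α_i, compute m(α_i) mod 13:
  α_1 = 9: Horner steps 12 → 9, so m(9) = 9.
  α_2 = 3: Horner steps 12 → 2, so m(3) = 2.
  α_3 = 5: Horner steps 12 → 0, so m(5) = 0.
  α_4 = 6: Horner steps 12 → 12, so m(6) = 12.
  α_5 = 7: Horner steps 12 → 11, so m(7) = 11.
Codeword c = [9, 2, 0, 12, 11] ∈ F_13^5.


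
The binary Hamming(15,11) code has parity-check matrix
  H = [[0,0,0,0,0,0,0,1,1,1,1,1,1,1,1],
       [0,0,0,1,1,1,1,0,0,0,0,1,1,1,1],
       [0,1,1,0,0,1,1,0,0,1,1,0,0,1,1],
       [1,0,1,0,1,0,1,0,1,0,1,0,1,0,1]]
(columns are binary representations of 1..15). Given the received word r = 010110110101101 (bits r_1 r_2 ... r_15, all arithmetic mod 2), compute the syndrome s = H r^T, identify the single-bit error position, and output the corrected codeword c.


s = (1, 0, 0, 0)^T, error position = 8, corrected codeword c = 010110100101101

Compute s = H r^T mod 2 one row at a time:
  s_1 = 1 + 0 + 1 + 0 + 1 + 1 + 0 + 1 = 5 ≡ 1 (mod 2).
  s_2 = 1 + 1 + 0 + 1 + 1 + 1 + 0 + 1 = 6 ≡ 0 (mod 2).
  s_3 = 1 + 0 + 0 + 1 + 1 + 0 + 0 + 1 = 4 ≡ 0 (mod 2).
  s_4 = 0 + 0 + 1 + 1 + 0 + 0 + 1 + 1 = 4 ≡ 0 (mod 2).
s = (1, 0, 0, 0)^T — this equals column 8 of H (binary 1000), so error is at position 8.
Correct: flip bit 8 of r = 010110110101101 to get c = 010110100101101.


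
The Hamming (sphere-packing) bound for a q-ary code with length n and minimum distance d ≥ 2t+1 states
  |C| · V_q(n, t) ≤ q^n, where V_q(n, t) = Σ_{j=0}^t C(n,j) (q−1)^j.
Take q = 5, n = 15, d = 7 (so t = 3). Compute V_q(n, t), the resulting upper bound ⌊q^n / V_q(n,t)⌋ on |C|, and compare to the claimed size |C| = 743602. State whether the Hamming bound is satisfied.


V_q(n, t) = 30861, q^n = 30517578125, Hamming bound = 988871, |C| = 743602 ≤ bound (satisfied).

Step 1: Compute V_q(n, t) = Σ_{j=0}^3 C(n, j) (q−1)^j.
  j = 0: C(15,0)·(4)^0 = 1·1 = 1.
  j = 1: C(15,1)·(4)^1 = 15·4 = 60.
  j = 2: C(15,2)·(4)^2 = 105·16 = 1680.
  j = 3: C(15,3)·(4)^3 = 455·64 = 29120.
  V_q(n, t) = 1 + 60 + 1680 + 29120 = 30861.
Step 2: q^n = 5^15 = 30517578125.
Step 3: Hamming bound ⌊q^n / V_q(n,t)⌋ = ⌊30517578125/30861⌋ = 988871.
Step 4: Compare |C| = 743602 to 988871: satisfied.
The claimed |C| lies below the Hamming bound.


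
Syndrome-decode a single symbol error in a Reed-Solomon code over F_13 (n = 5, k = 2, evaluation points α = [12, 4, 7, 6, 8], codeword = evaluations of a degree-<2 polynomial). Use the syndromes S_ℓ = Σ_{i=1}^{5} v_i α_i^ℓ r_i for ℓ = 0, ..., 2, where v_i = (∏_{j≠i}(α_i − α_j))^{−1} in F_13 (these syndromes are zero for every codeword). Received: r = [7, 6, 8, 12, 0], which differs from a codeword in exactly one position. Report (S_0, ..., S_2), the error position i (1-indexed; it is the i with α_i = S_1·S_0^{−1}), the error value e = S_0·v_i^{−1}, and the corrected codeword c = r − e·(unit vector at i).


S = (11, 1, 6), error at position 4, error magnitude e = 9, c = [7, 6, 8, 3, 0].

Step 1: column multipliers v_i = (∏_{j≠i}(α_i − α_j))^{−1} mod 13.
  i = 1 (α = 12): (12−4)(12−7)(12−6)(12−8) = 8·5·6·4 = 960 ≡ 11, so v_1 = 11^{−1} = 6 (mod 13).
  i = 2 (α = 4): (4−12)(4−7)(4−6)(4−8) = (−8)·(−3)·(−2)·(−4) = 192 ≡ 10, so v_2 = 10^{−1} = 4 (mod 13).
  i = 3 (α = 7): (7−12)(7−4)(7−6)(7−8) = (−5)·3·1·(−1) = 15 ≡ 2, so v_3 = 2^{−1} = 7 (mod 13).
  i = 4 (α = 6): (6−12)(6−4)(6−7)(6−8) = (−6)·2·(−1)·(−2) = −24 ≡ 2, so v_4 = 2^{−1} = 7 (mod 13).
  i = 5 (α = 8): (8−12)(8−4)(8−7)(8−6) = (−4)·4·1·2 = −32 ≡ 7, so v_5 = 7^{−1} = 2 (mod 13).
  v = [6, 4, 7, 7, 2].
Step 2: syndromes of r = [7, 6, 8, 12, 0] (all sums mod 13).
  S_0 = Σ v_i r_i = 6·7 + 4·6 + 7·8 + 7·12 + 2·0 = 206 ≡ 11.
  S_1 = Σ v_i α_i r_i = 6·12·7 + 4·4·6 + 7·7·8 + 7·6·12 + 2·8·0 = 1496 ≡ 1.
  α_i^2 mod 13 = [1, 3, 10, 10, 12].
  S_2 = Σ v_i α_i^2 r_i = 6·1·7 + 4·3·6 + 7·10·8 + 7·10·12 + 2·12·0 = 1514 ≡ 6.
  S = (11, 1, 6) ≠ 0, so r is not a codeword (an error is present).
Step 3: locate the error. For a single error e at position i, S_ℓ = v_i·e·α_i^ℓ, so α_err = S_1/S_0.
  S_0^{−1} = 11^{−1} = 6 (mod 13), so α_err = 1·6 = 6 ≡ 6 = α_4. Error position i = 4.
  Consistency check: S_2/S_1 = 6·1 = 6 ≡ 6 = α_err ✓ (single-error assumption holds).
Step 4: error magnitude e = S_0/v_4 = S_0·∏_{j≠4}(α_4 − α_j) = 11·2 = 22 ≡ 9 (mod 13).
Step 5: correct position 4: c_4 = r_4 − e = 12 − 9 ≡ 3 (mod 13). Hence c = [7, 6, 8, 3, 0].
  Check: interpolating c through the α_i gives m(x) = 12 + 5·x (degree < 2) with m(α_i) = c_i for every i, so c is indeed a codeword.


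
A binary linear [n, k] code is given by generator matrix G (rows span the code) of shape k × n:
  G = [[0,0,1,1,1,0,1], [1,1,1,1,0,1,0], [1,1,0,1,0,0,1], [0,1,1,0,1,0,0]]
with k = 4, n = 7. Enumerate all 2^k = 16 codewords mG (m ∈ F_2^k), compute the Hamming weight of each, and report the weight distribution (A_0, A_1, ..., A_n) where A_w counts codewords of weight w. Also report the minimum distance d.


Weight distribution: A_0 = 1, A_1 = 1, A_3 = 4, A_4 = 7, A_5 = 3. Minimum distance d = 1.

Enumerate all 2^4 = 16 messages m ∈ F_2^4.
For each, compute codeword c = mG in F_2^7, then tally its weight.
  m = 0000 → c = 0000000, weight = 0.
  m = 1000 → c = 0011101, weight = 4.
  m = 0100 → c = 1111010, weight = 5.
  m = 1100 → c = 1100111, weight = 5.
  m = 0010 → c = 1101001, weight = 4.
  m = 1010 → c = 1110100, weight = 4.
  m = 0110 → c = 0010011, weight = 3.
  m = 1110 → c = 0001110, weight = 3.
  m = 0001 → c = 0110100, weight = 3.
  m = 1001 → c = 0101001, weight = 3.
  m = 0101 → c = 1001110, weight = 4.
  m = 1101 → c = 1010011, weight = 4.
  m = 0011 → c = 1011101, weight = 5.
  m = 1011 → c = 1000000, weight = 1.
  m = 0111 → c = 0100111, weight = 4.
  m = 1111 → c = 0111010, weight = 4.
Tally weights:
  weight 0: 1 codewords.
  weight 1: 1 codewords.
  weight 3: 4 codewords.
  weight 4: 7 codewords.
  weight 5: 3 codewords.
Minimum distance d = smallest w > 0 with A_w > 0 = 1.
Sanity: Σ A_w = 16 = 2^4 = 16 ✓.


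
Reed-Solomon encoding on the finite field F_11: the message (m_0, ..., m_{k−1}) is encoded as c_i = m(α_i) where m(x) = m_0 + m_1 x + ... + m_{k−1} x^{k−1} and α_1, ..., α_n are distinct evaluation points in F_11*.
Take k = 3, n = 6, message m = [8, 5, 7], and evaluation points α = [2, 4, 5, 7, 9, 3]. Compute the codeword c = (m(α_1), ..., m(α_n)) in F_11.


c = [2, 8, 10, 1, 4, 9]

Message polynomial: m(x) = 8 + 5·x + 7·x^2 (mod 11).
For each evaluation point α_i, compute m(α_i) mod 11:
  α_1 = 2: Horner steps 7 → 8 → 2, so m(2) = 2.
  α_2 = 4: Horner steps 7 → 0 → 8, so m(4) = 8.
  α_3 = 5: Horner steps 7 → 7 → 10, so m(5) = 10.
  α_4 = 7: Horner steps 7 → 10 → 1, so m(7) = 1.
  α_5 = 9: Horner steps 7 → 2 → 4, so m(9) = 4.
  α_6 = 3: Horner steps 7 → 4 → 9, so m(3) = 9.
Codeword c = [2, 8, 10, 1, 4, 9] ∈ F_11^6.


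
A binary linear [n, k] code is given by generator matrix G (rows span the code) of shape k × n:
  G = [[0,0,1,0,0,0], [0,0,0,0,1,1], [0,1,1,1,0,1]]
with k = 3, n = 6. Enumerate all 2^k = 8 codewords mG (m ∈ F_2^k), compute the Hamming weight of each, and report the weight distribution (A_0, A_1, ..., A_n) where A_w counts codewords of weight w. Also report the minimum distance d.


Weight distribution: A_0 = 1, A_1 = 1, A_2 = 1, A_3 = 3, A_4 = 2. Minimum distance d = 1.

Enumerate all 2^3 = 8 messages m ∈ F_2^3.
For each, compute codeword c = mG in F_2^6, then tally its weight.
  m = 000 → c = 000000, weight = 0.
  m = 100 → c = 001000, weight = 1.
  m = 010 → c = 000011, weight = 2.
  m = 110 → c = 001011, weight = 3.
  m = 001 → c = 011101, weight = 4.
  m = 101 → c = 010101, weight = 3.
  m = 011 → c = 011110, weight = 4.
  m = 111 → c = 010110, weight = 3.
Tally weights:
  weight 0: 1 codewords.
  weight 1: 1 codewords.
  weight 2: 1 codewords.
  weight 3: 3 codewords.
  weight 4: 2 codewords.
Minimum distance d = smallest w > 0 with A_w > 0 = 1.
Sanity: Σ A_w = 8 = 2^3 = 8 ✓.


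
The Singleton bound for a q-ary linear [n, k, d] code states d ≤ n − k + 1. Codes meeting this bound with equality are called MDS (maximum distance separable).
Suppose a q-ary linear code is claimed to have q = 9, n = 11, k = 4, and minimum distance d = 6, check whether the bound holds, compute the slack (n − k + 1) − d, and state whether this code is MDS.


Singleton RHS = n − k + 1 = 8, slack = 2, bound satisfied, not MDS.

Singleton bound: d ≤ n − k + 1.
Here n = 11, k = 4, so n − k + 1 = 8.
Given d = 6, check d ≤ 8: YES.
Slack = (n − k + 1) − d = 2.
The code is NOT MDS (slack = 2 > 0).
Description: the claimed parameters are [11, 4, 6]_9; such a code would be non-MDS.


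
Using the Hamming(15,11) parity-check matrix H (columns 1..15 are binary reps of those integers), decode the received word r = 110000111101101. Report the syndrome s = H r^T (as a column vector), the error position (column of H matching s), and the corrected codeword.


s = (0, 0, 0, 1)^T, error position = 1, corrected codeword c = 010000111101101

Compute s = H r^T mod 2 one row at a time:
  s_1 = 1 + 1 + 1 + 0 + 1 + 1 + 0 + 1 = 6 ≡ 0 (mod 2).
  s_2 = 0 + 0 + 0 + 1 + 1 + 1 + 0 + 1 = 4 ≡ 0 (mod 2).
  s_3 = 1 + 0 + 0 + 1 + 1 + 0 + 0 + 1 = 4 ≡ 0 (mod 2).
  s_4 = 1 + 0 + 0 + 1 + 1 + 0 + 1 + 1 = 5 ≡ 1 (mod 2).
s = (0, 0, 0, 1)^T — this equals column 1 of H (binary 0001), so error is at position 1.
Correct: flip bit 1 of r = 110000111101101 to get c = 010000111101101.


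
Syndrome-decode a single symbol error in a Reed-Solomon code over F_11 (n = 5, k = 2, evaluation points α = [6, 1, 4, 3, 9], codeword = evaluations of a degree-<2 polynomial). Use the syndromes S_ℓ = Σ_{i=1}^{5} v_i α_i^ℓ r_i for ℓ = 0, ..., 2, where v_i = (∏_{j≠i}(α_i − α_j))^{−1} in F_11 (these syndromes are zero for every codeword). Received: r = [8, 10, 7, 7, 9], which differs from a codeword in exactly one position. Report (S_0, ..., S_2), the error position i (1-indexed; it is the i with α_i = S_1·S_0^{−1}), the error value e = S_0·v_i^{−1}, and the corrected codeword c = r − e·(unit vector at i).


S = (5, 9, 3), error at position 3, error magnitude e = 7, c = [8, 10, 0, 7, 9].

Step 1: column multipliers v_i = (∏_{j≠i}(α_i − α_j))^{−1} mod 11.
  i = 1 (α = 6): (6−1)(6−4)(6−3)(6−9) = 5·2·3·(−3) = −90 ≡ 9, so v_1 = 9^{−1} = 5 (mod 11).
  i = 2 (α = 1): (1−6)(1−4)(1−3)(1−9) = (−5)·(−3)·(−2)·(−8) = 240 ≡ 9, so v_2 = 9^{−1} = 5 (mod 11).
  i = 3 (α = 4): (4−6)(4−1)(4−3)(4−9) = (−2)·3·1·(−5) = 30 ≡ 8, so v_3 = 8^{−1} = 7 (mod 11).
  i = 4 (α = 3): (3−6)(3−1)(3−4)(3−9) = (−3)·2·(−1)·(−6) = −36 ≡ 8, so v_4 = 8^{−1} = 7 (mod 11).
  i = 5 (α = 9): (9−6)(9−1)(9−4)(9−3) = 3·8·5·6 = 720 ≡ 5, so v_5 = 5^{−1} = 9 (mod 11).
  v = [5, 5, 7, 7, 9].
Step 2: syndromes of r = [8, 10, 7, 7, 9] (all sums mod 11).
  S_0 = Σ v_i r_i = 5·8 + 5·10 + 7·7 + 7·7 + 9·9 = 269 ≡ 5.
  S_1 = Σ v_i α_i r_i = 5·6·8 + 5·1·10 + 7·4·7 + 7·3·7 + 9·9·9 = 1362 ≡ 9.
  α_i^2 mod 11 = [3, 1, 5, 9, 4].
  S_2 = Σ v_i α_i^2 r_i = 5·3·8 + 5·1·10 + 7·5·7 + 7·9·7 + 9·4·9 = 1180 ≡ 3.
  S = (5, 9, 3) ≠ 0, so r is not a codeword (an error is present).
Step 3: locate the error. For a single error e at position i, S_ℓ = v_i·e·α_i^ℓ, so α_err = S_1/S_0.
  S_0^{−1} = 5^{−1} = 9 (mod 11), so α_err = 9·9 = 81 ≡ 4 = α_3. Error position i = 3.
  Consistency check: S_2/S_1 = 3·5 = 15 ≡ 4 = α_err ✓ (single-error assumption holds).
Step 4: error magnitude e = S_0/v_3 = S_0·∏_{j≠3}(α_3 − α_j) = 5·8 = 40 ≡ 7 (mod 11).
Step 5: correct position 3: c_3 = r_3 − e = 7 − 7 ≡ 0 (mod 11). Hence c = [8, 10, 0, 7, 9].
  Check: interpolating c through the α_i gives m(x) = 6 + 4·x (degree < 2) with m(α_i) = c_i for every i, so c is indeed a codeword.


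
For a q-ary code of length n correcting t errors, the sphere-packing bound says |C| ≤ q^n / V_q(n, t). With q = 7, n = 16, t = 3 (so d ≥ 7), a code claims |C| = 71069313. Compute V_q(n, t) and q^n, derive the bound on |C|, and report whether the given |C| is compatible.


V_q(n, t) = 125377, q^n = 33232930569601, Hamming bound = 265064011, |C| = 71069313 ≤ bound (satisfied).

Step 1: Compute V_q(n, t) = Σ_{j=0}^3 C(n, j) (q−1)^j.
  j = 0: C(16,0)·(6)^0 = 1·1 = 1.
  j = 1: C(16,1)·(6)^1 = 16·6 = 96.
  j = 2: C(16,2)·(6)^2 = 120·36 = 4320.
  j = 3: C(16,3)·(6)^3 = 560·216 = 120960.
  V_q(n, t) = 1 + 96 + 4320 + 120960 = 125377.
Step 2: q^n = 7^16 = 33232930569601.
Step 3: Hamming bound ⌊q^n / V_q(n,t)⌋ = ⌊33232930569601/125377⌋ = 265064011.
Step 4: Compare |C| = 71069313 to 265064011: satisfied.
The claimed |C| lies below the Hamming bound.


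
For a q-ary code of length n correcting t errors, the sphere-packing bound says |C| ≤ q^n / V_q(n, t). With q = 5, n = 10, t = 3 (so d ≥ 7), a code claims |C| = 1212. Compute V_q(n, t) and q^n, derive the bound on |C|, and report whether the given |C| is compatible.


V_q(n, t) = 8441, q^n = 9765625, Hamming bound = 1156, |C| = 1212 > bound (violated).

Step 1: Compute V_q(n, t) = Σ_{j=0}^3 C(n, j) (q−1)^j.
  j = 0: C(10,0)·(4)^0 = 1·1 = 1.
  j = 1: C(10,1)·(4)^1 = 10·4 = 40.
  j = 2: C(10,2)·(4)^2 = 45·16 = 720.
  j = 3: C(10,3)·(4)^3 = 120·64 = 7680.
  V_q(n, t) = 1 + 40 + 720 + 7680 = 8441.
Step 2: q^n = 5^10 = 9765625.
Step 3: Hamming bound ⌊q^n / V_q(n,t)⌋ = ⌊9765625/8441⌋ = 1156.
Step 4: Compare |C| = 1212 to 1156: violated.
The claimed |C| lies above the Hamming bound, so no 5-ary code of length 10 with d ≥ 7 can have 1212 codewords.


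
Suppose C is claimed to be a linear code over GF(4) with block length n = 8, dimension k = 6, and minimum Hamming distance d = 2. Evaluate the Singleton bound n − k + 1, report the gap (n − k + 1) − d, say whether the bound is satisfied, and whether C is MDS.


Singleton RHS = n − k + 1 = 3, slack = 1, bound satisfied, not MDS.

Singleton bound: d ≤ n − k + 1.
Here n = 8, k = 6, so n − k + 1 = 3.
Given d = 2, check d ≤ 3: YES.
Slack = (n − k + 1) − d = 1.
The code is NOT MDS (slack = 1 > 0).
Description: the claimed parameters are [8, 6, 2]_4; such a code would be non-MDS.


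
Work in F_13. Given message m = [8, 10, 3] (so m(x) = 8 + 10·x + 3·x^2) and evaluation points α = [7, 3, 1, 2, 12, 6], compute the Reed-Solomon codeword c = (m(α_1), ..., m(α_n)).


c = [4, 0, 8, 1, 1, 7]

Message polynomial: m(x) = 8 + 10·x + 3·x^2 (mod 13).
For each evaluation point α_i, compute m(α_i) mod 13:
  α_1 = 7: Horner steps 3 → 5 → 4, so m(7) = 4.
  α_2 = 3: Horner steps 3 → 6 → 0, so m(3) = 0.
  α_3 = 1: Horner steps 3 → 0 → 8, so m(1) = 8.
  α_4 = 2: Horner steps 3 → 3 → 1, so m(2) = 1.
  α_5 = 12: Horner steps 3 → 7 → 1, so m(12) = 1.
  α_6 = 6: Horner steps 3 → 2 → 7, so m(6) = 7.
Codeword c = [4, 0, 8, 1, 1, 7] ∈ F_13^6.


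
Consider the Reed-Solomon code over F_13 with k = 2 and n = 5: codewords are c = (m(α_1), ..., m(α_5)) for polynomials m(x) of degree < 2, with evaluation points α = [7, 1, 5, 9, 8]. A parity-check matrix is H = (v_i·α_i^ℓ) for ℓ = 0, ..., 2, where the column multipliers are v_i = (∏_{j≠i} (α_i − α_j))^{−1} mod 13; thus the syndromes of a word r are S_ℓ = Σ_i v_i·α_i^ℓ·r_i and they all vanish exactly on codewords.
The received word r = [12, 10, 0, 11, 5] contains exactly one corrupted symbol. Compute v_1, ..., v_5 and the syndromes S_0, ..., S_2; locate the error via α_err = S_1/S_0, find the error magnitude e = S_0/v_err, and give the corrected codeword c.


S = (12, 12, 12), error at position 2, error magnitude e = 8, c = [12, 2, 0, 11, 5].

Step 1: column multipliers v_i = (∏_{j≠i}(α_i − α_j))^{−1} mod 13.
  i = 1 (α = 7): (7−1)(7−5)(7−9)(7−8) = 6·2·(−2)·(−1) = 24 ≡ 11, so v_1 = 11^{−1} = 6 (mod 13).
  i = 2 (α = 1): (1−7)(1−5)(1−9)(1−8) = (−6)·(−4)·(−8)·(−7) = 1344 ≡ 5, so v_2 = 5^{−1} = 8 (mod 13).
  i = 3 (α = 5): (5−7)(5−1)(5−9)(5−8) = (−2)·4·(−4)·(−3) = −96 ≡ 8, so v_3 = 8^{−1} = 5 (mod 13).
  i = 4 (α = 9): (9−7)(9−1)(9−5)(9−8) = 2·8·4·1 = 64 ≡ 12, so v_4 = 12^{−1} = 12 (mod 13).
  i = 5 (α = 8): (8−7)(8−1)(8−5)(8−9) = 1·7·3·(−1) = −21 ≡ 5, so v_5 = 5^{−1} = 8 (mod 13).
  v = [6, 8, 5, 12, 8].
Step 2: syndromes of r = [12, 10, 0, 11, 5] (all sums mod 13).
  S_0 = Σ v_i r_i = 6·12 + 8·10 + 5·0 + 12·11 + 8·5 = 324 ≡ 12.
  S_1 = Σ v_i α_i r_i = 6·7·12 + 8·1·10 + 5·5·0 + 12·9·11 + 8·8·5 = 2092 ≡ 12.
  α_i^2 mod 13 = [10, 1, 12, 3, 12].
  S_2 = Σ v_i α_i^2 r_i = 6·10·12 + 8·1·10 + 5·12·0 + 12·3·11 + 8·12·5 = 1676 ≡ 12.
  S = (12, 12, 12) ≠ 0, so r is not a codeword (an error is present).
Step 3: locate the error. For a single error e at position i, S_ℓ = v_i·e·α_i^ℓ, so α_err = S_1/S_0.
  S_0^{−1} = 12^{−1} = 12 (mod 13), so α_err = 12·12 = 144 ≡ 1 = α_2. Error position i = 2.
  Consistency check: S_2/S_1 = 12·12 = 144 ≡ 1 = α_err ✓ (single-error assumption holds).
Step 4: error magnitude e = S_0/v_2 = S_0·∏_{j≠2}(α_2 − α_j) = 12·5 = 60 ≡ 8 (mod 13).
Step 5: correct position 2: c_2 = r_2 − e = 10 − 8 ≡ 2 (mod 13). Hence c = [12, 2, 0, 11, 5].
  Check: interpolating c through the α_i gives m(x) = 9 + 6·x (degree < 2) with m(α_i) = c_i for every i, so c is indeed a codeword.


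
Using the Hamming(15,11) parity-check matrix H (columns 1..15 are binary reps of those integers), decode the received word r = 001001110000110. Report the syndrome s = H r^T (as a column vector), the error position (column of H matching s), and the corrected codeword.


s = (1, 0, 0, 1)^T, error position = 9, corrected codeword c = 001001111000110

Compute s = H r^T mod 2 one row at a time:
  s_1 = 1 + 0 + 0 + 0 + 0 + 1 + 1 + 0 = 3 ≡ 1 (mod 2).
  s_2 = 0 + 0 + 1 + 1 + 0 + 1 + 1 + 0 = 4 ≡ 0 (mod 2).
  s_3 = 0 + 1 + 1 + 1 + 0 + 0 + 1 + 0 = 4 ≡ 0 (mod 2).
  s_4 = 0 + 1 + 0 + 1 + 0 + 0 + 1 + 0 = 3 ≡ 1 (mod 2).
s = (1, 0, 0, 1)^T — this equals column 9 of H (binary 1001), so error is at position 9.
Correct: flip bit 9 of r = 001001110000110 to get c = 001001111000110.


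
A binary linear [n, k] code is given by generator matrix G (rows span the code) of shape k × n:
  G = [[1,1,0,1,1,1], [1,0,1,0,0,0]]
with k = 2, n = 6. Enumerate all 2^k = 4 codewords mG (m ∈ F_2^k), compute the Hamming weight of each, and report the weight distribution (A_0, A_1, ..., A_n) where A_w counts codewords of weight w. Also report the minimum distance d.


Weight distribution: A_0 = 1, A_2 = 1, A_5 = 2. Minimum distance d = 2.

Enumerate all 2^2 = 4 messages m ∈ F_2^2.
For each, compute codeword c = mG in F_2^6, then tally its weight.
  m = 00 → c = 000000, weight = 0.
  m = 10 → c = 110111, weight = 5.
  m = 01 → c = 101000, weight = 2.
  m = 11 → c = 011111, weight = 5.
Tally weights:
  weight 0: 1 codewords.
  weight 2: 1 codewords.
  weight 5: 2 codewords.
Minimum distance d = smallest w > 0 with A_w > 0 = 2.
Sanity: Σ A_w = 4 = 2^2 = 4 ✓.


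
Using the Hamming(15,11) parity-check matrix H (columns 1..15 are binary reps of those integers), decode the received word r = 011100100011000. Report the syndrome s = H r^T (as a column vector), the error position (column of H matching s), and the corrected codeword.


s = (0, 1, 0, 1)^T, error position = 5, corrected codeword c = 011110100011000

Compute s = H r^T mod 2 one row at a time:
  s_1 = 0 + 0 + 0 + 1 + 1 + 0 + 0 + 0 = 2 ≡ 0 (mod 2).
  s_2 = 1 + 0 + 0 + 1 + 1 + 0 + 0 + 0 = 3 ≡ 1 (mod 2).
  s_3 = 1 + 1 + 0 + 1 + 0 + 1 + 0 + 0 = 4 ≡ 0 (mod 2).
  s_4 = 0 + 1 + 0 + 1 + 0 + 1 + 0 + 0 = 3 ≡ 1 (mod 2).
s = (0, 1, 0, 1)^T — this equals column 5 of H (binary 0101), so error is at position 5.
Correct: flip bit 5 of r = 011100100011000 to get c = 011110100011000.


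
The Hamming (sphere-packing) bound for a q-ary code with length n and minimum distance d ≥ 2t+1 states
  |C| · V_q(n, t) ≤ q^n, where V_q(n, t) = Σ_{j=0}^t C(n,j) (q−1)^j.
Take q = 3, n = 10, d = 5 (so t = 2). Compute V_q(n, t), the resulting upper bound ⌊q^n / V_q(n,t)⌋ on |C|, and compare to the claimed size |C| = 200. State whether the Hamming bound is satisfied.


V_q(n, t) = 201, q^n = 59049, Hamming bound = 293, |C| = 200 ≤ bound (satisfied).

Step 1: Compute V_q(n, t) = Σ_{j=0}^2 C(n, j) (q−1)^j.
  j = 0: C(10,0)·(2)^0 = 1·1 = 1.
  j = 1: C(10,1)·(2)^1 = 10·2 = 20.
  j = 2: C(10,2)·(2)^2 = 45·4 = 180.
  V_q(n, t) = 1 + 20 + 180 = 201.
Step 2: q^n = 3^10 = 59049.
Step 3: Hamming bound ⌊q^n / V_q(n,t)⌋ = ⌊59049/201⌋ = 293.
Step 4: Compare |C| = 200 to 293: satisfied.
The claimed |C| lies below the Hamming bound.


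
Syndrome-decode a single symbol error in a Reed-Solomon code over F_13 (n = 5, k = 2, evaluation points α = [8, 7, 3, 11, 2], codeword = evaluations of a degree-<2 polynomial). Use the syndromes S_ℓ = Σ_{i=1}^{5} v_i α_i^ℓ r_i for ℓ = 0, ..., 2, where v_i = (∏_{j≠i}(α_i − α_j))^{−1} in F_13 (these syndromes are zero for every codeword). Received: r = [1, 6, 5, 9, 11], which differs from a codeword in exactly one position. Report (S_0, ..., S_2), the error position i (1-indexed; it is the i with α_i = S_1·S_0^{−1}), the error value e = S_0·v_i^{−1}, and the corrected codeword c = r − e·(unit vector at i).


S = (6, 3, 8), error at position 2, error magnitude e = 12, c = [1, 7, 5, 9, 11].

Step 1: column multipliers v_i = (∏_{j≠i}(α_i − α_j))^{−1} mod 13.
  i = 1 (α = 8): (8−7)(8−3)(8−11)(8−2) = 1·5·(−3)·6 = −90 ≡ 1, so v_1 = 1^{−1} = 1 (mod 13).
  i = 2 (α = 7): (7−8)(7−3)(7−11)(7−2) = (−1)·4·(−4)·5 = 80 ≡ 2, so v_2 = 2^{−1} = 7 (mod 13).
  i = 3 (α = 3): (3−8)(3−7)(3−11)(3−2) = (−5)·(−4)·(−8)·1 = −160 ≡ 9, so v_3 = 9^{−1} = 3 (mod 13).
  i = 4 (α = 11): (11−8)(11−7)(11−3)(11−2) = 3·4·8·9 = 864 ≡ 6, so v_4 = 6^{−1} = 11 (mod 13).
  i = 5 (α = 2): (2−8)(2−7)(2−3)(2−11) = (−6)·(−5)·(−1)·(−9) = 270 ≡ 10, so v_5 = 10^{−1} = 4 (mod 13).
  v = [1, 7, 3, 11, 4].
Step 2: syndromes of r = [1, 6, 5, 9, 11] (all sums mod 13).
  S_0 = Σ v_i r_i = 1·1 + 7·6 + 3·5 + 11·9 + 4·11 = 201 ≡ 6.
  S_1 = Σ v_i α_i r_i = 1·8·1 + 7·7·6 + 3·3·5 + 11·11·9 + 4·2·11 = 1524 ≡ 3.
  α_i^2 mod 13 = [12, 10, 9, 4, 4].
  S_2 = Σ v_i α_i^2 r_i = 1·12·1 + 7·10·6 + 3·9·5 + 11·4·9 + 4·4·11 = 1139 ≡ 8.
  S = (6, 3, 8) ≠ 0, so r is not a codeword (an error is present).
Step 3: locate the error. For a single error e at position i, S_ℓ = v_i·e·α_i^ℓ, so α_err = S_1/S_0.
  S_0^{−1} = 6^{−1} = 11 (mod 13), so α_err = 3·11 = 33 ≡ 7 = α_2. Error position i = 2.
  Consistency check: S_2/S_1 = 8·9 = 72 ≡ 7 = α_err ✓ (single-error assumption holds).
Step 4: error magnitude e = S_0/v_2 = S_0·∏_{j≠2}(α_2 − α_j) = 6·2 = 12 ≡ 12 (mod 13).
Step 5: correct position 2: c_2 = r_2 − e = 6 − 12 ≡ 7 (mod 13). Hence c = [1, 7, 5, 9, 11].
  Check: interpolating c through the α_i gives m(x) = 10 + 7·x (degree < 2) with m(α_i) = c_i for every i, so c is indeed a codeword.
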